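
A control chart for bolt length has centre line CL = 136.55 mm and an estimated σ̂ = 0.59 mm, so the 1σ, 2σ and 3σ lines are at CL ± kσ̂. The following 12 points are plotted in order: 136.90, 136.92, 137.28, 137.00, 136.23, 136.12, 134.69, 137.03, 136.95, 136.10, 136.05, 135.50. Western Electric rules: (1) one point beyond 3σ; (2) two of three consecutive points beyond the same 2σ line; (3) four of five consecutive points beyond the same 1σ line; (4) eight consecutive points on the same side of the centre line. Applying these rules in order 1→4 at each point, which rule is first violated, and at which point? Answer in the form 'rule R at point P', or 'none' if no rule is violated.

Zone of each point (C = within 1σ̂, B = 1σ̂–2σ̂, A = 2σ̂–3σ̂, * = beyond 3σ̂; sign = side of CL): 1:+C, 2:+C, 3:+B, 4:+C, 5:-C, 6:-C, 7:-*, 8:+C, 9:+C, 10:-C, 11:-C, 12:-B
Rule 1 (one point beyond the 3σ limits) is satisfied at point 7.

rule 1 at point 7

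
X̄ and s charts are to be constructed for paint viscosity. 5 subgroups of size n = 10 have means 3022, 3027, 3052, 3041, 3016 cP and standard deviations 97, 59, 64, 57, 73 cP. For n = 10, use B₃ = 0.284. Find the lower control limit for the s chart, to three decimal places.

s̄ = (97 + 59 + 64 + 57 + 73) / 5 = 70.0000
LCL_s = B₃·s̄ = 0.284 × 70.0000 = 19.8800

19.880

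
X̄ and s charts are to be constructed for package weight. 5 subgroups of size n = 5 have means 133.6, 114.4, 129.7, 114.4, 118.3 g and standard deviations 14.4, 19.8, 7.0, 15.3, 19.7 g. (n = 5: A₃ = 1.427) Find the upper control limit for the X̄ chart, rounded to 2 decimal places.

143.83

X̄̄ = (133.6 + 114.4 + 129.7 + 114.4 + 118.3) / 5 = 122.0800
s̄ = (14.4 + 19.8 + 7.0 + 15.3 + 19.7) / 5 = 15.2400
UCL = X̄̄ + A₃·s̄ = 122.0800 + 1.427 × 15.2400 = 143.8275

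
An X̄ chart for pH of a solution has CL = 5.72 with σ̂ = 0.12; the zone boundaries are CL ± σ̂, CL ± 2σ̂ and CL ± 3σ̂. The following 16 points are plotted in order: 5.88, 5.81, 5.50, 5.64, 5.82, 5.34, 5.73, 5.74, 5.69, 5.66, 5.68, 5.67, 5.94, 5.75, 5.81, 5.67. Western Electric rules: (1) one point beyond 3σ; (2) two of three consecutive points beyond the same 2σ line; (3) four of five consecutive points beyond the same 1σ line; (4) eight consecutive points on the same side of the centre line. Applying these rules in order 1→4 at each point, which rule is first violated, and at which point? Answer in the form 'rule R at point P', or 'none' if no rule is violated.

Zone of each point (C = within 1σ̂, B = 1σ̂–2σ̂, A = 2σ̂–3σ̂, * = beyond 3σ̂; sign = side of CL): 1:+B, 2:+C, 3:-B, 4:-C, 5:+C, 6:-*, 7:+C, 8:+C, 9:-C, 10:-C, 11:-C, 12:-C, 13:+B, 14:+C, 15:+C, 16:-C
Rule 1 (one point beyond the 3σ limits) is satisfied at point 6.

rule 1 at point 6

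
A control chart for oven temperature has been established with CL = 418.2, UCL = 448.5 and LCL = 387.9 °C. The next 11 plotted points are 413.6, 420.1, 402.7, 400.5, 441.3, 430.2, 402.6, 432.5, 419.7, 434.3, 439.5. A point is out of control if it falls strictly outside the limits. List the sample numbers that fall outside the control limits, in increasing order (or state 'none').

none

All 11 points lie within [387.9, 448.5].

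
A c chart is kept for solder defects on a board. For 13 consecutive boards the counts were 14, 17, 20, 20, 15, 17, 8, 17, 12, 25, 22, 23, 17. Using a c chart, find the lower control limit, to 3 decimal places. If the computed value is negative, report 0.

c̄ = (14 + 17 + 20 + 20 + 15 + 17 + 8 + 17 + 12 + 25 + 22 + 23 + 17) / 13 = 227 / 13 = 17.4615
LCL = c̄ − 3√c̄ = 17.4615 − 3 × 4.1787 = 4.9254

4.925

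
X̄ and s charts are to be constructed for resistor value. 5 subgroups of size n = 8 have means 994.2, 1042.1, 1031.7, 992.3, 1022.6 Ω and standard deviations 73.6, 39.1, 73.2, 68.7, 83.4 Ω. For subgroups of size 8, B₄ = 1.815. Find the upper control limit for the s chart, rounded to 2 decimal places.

s̄ = (73.6 + 39.1 + 73.2 + 68.7 + 83.4) / 5 = 67.6000
UCL_s = B₄·s̄ = 1.815 × 67.6000 = 122.6940

122.69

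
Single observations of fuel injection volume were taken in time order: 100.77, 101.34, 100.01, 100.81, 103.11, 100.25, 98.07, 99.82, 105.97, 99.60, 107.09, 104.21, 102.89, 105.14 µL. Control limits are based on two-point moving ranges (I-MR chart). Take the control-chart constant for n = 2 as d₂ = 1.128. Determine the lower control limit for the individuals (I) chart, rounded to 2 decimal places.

94.25

X̄ = (100.77 + 101.34 + 100.01 + 100.81 + 103.11 + 100.25 + 98.07 + 99.82 + 105.97 + 99.60 + 107.09 + 104.21 + 102.89 + 105.14) / 14 = 102.0771
Moving ranges: 0.57, 1.33, 0.80, 2.30, 2.86, 2.18, 1.75, 6.15, 6.37, 7.49, 2.88, 1.32, 2.25; M̄R̄ = 38.2500 / 13 = 2.9423
LCL = X̄ − 3·M̄R̄/d₂ = 102.0771 − 3 × 2.9423 / 1.128 = 94.2519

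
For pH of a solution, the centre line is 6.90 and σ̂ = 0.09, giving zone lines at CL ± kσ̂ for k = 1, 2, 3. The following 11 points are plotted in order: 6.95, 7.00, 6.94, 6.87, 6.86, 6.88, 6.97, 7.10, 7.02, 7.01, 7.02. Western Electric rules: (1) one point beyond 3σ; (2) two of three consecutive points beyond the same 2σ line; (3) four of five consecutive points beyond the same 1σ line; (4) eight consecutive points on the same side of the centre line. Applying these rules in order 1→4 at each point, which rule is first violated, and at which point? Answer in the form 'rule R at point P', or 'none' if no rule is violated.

rule 3 at point 11

Zone of each point (C = within 1σ̂, B = 1σ̂–2σ̂, A = 2σ̂–3σ̂, * = beyond 3σ̂; sign = side of CL): 1:+C, 2:+B, 3:+C, 4:-C, 5:-C, 6:-C, 7:+C, 8:+A, 9:+B, 10:+B, 11:+B
Rule 3 (four of five consecutive points beyond the same 1σ limit) is satisfied at point 11.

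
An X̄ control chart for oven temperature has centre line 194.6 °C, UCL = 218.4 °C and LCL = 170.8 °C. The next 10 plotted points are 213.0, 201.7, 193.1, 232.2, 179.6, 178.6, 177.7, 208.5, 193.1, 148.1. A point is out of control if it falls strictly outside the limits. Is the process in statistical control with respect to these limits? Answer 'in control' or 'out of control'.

Compare each point to [170.8, 218.4]: sample 4 = 232.2 > UCL; sample 10 = 148.1 < LCL.

out of control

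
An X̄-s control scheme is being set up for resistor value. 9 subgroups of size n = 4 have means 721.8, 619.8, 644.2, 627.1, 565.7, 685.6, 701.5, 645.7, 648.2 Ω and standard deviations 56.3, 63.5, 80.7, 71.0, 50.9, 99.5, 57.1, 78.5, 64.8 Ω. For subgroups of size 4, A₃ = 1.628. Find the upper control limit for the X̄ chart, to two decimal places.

763.63

X̄̄ = (721.8 + 619.8 + 644.2 + 627.1 + 565.7 + 685.6 + 701.5 + 645.7 + 648.2) / 9 = 651.0667
s̄ = (56.3 + 63.5 + 80.7 + 71.0 + 50.9 + 99.5 + 57.1 + 78.5 + 64.8) / 9 = 69.1444
UCL = X̄̄ + A₃·s̄ = 651.0667 + 1.628 × 69.1444 = 763.6338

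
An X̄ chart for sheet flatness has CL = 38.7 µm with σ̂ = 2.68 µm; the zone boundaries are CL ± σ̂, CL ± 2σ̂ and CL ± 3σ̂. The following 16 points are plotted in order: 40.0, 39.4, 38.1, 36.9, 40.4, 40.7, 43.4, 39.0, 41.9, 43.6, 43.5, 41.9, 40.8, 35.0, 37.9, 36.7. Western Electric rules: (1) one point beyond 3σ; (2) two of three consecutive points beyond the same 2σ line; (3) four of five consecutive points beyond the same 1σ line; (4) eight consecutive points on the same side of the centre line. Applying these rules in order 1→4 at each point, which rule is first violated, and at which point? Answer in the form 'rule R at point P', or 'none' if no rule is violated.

Zone of each point (C = within 1σ̂, B = 1σ̂–2σ̂, A = 2σ̂–3σ̂, * = beyond 3σ̂; sign = side of CL): 1:+C, 2:+C, 3:-C, 4:-C, 5:+C, 6:+C, 7:+B, 8:+C, 9:+B, 10:+B, 11:+B, 12:+B, 13:+C, 14:-B, 15:-C, 16:-C
Rule 3 (four of five consecutive points beyond the same 1σ limit) is satisfied at point 11.

rule 3 at point 11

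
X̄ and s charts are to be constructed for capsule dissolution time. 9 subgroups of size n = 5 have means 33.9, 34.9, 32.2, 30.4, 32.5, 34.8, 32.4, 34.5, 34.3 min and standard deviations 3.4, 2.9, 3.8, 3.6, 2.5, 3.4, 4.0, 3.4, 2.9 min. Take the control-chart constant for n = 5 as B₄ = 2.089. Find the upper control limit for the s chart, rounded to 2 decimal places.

6.94

s̄ = (3.4 + 2.9 + 3.8 + 3.6 + 2.5 + 3.4 + 4.0 + 3.4 + 2.9) / 9 = 3.3222
UCL_s = B₄·s̄ = 2.089 × 3.3222 = 6.9401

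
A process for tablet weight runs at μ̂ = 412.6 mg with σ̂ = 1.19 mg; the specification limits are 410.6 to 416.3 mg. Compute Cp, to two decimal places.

0.80

Cp = (USL − LSL) / (6σ̂) = (416.3 − 410.6) / (6 × 1.19) = 5.7000 / 7.1400 = 0.7983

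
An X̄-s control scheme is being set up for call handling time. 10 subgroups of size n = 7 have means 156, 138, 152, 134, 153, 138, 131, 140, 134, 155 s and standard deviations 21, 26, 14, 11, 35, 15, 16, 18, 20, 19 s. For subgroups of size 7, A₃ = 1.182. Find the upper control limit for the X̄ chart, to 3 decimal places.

166.149

X̄̄ = (156 + 138 + 152 + 134 + 153 + 138 + 131 + 140 + 134 + 155) / 10 = 143.1000
s̄ = (21 + 26 + 14 + 11 + 35 + 15 + 16 + 18 + 20 + 19) / 10 = 19.5000
UCL = X̄̄ + A₃·s̄ = 143.1000 + 1.182 × 19.5000 = 166.1490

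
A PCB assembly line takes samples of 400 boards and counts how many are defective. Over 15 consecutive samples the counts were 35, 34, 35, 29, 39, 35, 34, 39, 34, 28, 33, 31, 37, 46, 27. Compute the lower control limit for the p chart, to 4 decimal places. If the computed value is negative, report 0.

p̄ = Σdᵢ / (k·n) = 516 / (15 × 400) = 0.08600
LCL = p̄ − 3·√(p̄(1−p̄)/n) = 0.08600 − 3 × 0.01402 = 0.04395

0.0439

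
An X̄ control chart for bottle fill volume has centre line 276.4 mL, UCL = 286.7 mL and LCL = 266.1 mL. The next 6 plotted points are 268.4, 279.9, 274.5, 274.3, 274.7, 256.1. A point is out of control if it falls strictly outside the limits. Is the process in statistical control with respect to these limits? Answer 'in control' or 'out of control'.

Compare each point to [266.1, 286.7]: sample 6 = 256.1 < LCL.

out of control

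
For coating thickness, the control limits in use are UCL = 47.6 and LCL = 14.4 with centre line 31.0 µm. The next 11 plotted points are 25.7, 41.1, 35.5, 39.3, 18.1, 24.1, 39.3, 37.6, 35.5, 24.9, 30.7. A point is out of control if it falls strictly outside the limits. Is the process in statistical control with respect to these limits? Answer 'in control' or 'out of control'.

All 11 points lie within [14.4, 47.6].

in control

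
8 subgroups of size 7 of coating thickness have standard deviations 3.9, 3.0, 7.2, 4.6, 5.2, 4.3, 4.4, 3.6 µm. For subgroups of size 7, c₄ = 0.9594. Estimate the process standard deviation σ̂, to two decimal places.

4.72

s̄ = (3.9 + 3.0 + 7.2 + 4.6 + 5.2 + 4.3 + 4.4 + 3.6) / 8 = 4.5250
σ̂ = s̄ / c₄ = 4.5250 / 0.9594 = 4.7165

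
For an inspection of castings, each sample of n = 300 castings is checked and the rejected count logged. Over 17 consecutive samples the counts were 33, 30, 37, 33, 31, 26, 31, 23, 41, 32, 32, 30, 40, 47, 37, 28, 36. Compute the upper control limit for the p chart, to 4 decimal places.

0.1656

p̄ = Σdᵢ / (k·n) = 567 / (17 × 300) = 0.11118
UCL = p̄ + 3·√(p̄(1−p̄)/n) = 0.11118 + 3 × √(0.11118×0.88882/300) = 0.11118 + 3 × 0.01815 = 0.16562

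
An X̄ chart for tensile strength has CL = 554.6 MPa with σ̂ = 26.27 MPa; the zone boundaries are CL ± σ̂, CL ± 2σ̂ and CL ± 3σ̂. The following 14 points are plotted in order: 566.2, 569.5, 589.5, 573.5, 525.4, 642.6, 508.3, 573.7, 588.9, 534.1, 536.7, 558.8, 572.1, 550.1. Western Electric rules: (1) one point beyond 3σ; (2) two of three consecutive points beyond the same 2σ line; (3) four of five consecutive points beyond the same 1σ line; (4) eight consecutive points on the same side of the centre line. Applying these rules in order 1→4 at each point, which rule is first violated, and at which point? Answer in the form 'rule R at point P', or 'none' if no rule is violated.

rule 1 at point 6

Zone of each point (C = within 1σ̂, B = 1σ̂–2σ̂, A = 2σ̂–3σ̂, * = beyond 3σ̂; sign = side of CL): 1:+C, 2:+C, 3:+B, 4:+C, 5:-B, 6:+*, 7:-B, 8:+C, 9:+B, 10:-C, 11:-C, 12:+C, 13:+C, 14:-C
Rule 1 (one point beyond the 3σ limits) is satisfied at point 6.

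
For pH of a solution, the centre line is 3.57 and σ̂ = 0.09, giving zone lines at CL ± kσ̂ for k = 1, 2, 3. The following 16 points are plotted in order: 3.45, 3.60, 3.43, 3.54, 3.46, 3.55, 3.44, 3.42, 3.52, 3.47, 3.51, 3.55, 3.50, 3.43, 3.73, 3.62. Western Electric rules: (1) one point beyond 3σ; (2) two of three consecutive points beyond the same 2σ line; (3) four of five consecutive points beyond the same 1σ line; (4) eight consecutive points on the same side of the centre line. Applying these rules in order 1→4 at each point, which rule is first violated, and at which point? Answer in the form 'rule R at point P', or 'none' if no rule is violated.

rule 4 at point 10

Zone of each point (C = within 1σ̂, B = 1σ̂–2σ̂, A = 2σ̂–3σ̂, * = beyond 3σ̂; sign = side of CL): 1:-B, 2:+C, 3:-B, 4:-C, 5:-B, 6:-C, 7:-B, 8:-B, 9:-C, 10:-B, 11:-C, 12:-C, 13:-C, 14:-B, 15:+B, 16:+C
Rule 4 (eight consecutive points on the same side of the centre line) is satisfied at point 10.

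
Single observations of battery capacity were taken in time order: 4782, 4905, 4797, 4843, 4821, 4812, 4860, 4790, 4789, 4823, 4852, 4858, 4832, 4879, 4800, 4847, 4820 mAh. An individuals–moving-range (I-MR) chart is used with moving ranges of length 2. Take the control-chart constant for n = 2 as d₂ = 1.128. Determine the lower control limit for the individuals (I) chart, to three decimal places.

4709.987

X̄ = (4782 + 4905 + 4797 + 4843 + 4821 + 4812 + 4860 + 4790 + 4789 + 4823 + 4852 + 4858 + 4832 + 4879 + 4800 + 4847 + 4820) / 17 = 4830.0000
Moving ranges: 123, 108, 46, 22, 9, 48, 70, 1, 34, 29, 6, 26, 47, 79, 47, 27; M̄R̄ = 722.0000 / 16 = 45.1250
LCL = X̄ − 3·M̄R̄/d₂ = 4830.0000 − 3 × 45.1250 / 1.128 = 4709.9867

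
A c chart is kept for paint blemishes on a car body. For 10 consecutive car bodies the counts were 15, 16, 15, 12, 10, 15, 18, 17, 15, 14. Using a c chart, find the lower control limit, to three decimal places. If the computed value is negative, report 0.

3.198

c̄ = (15 + 16 + 15 + 12 + 10 + 15 + 18 + 17 + 15 + 14) / 10 = 147 / 10 = 14.7000
LCL = c̄ − 3√c̄ = 14.7000 − 3 × 3.8341 = 3.1978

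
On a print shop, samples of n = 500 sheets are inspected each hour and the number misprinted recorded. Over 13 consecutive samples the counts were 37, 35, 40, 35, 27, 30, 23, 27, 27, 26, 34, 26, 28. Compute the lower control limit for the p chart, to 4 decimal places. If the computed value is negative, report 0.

0.0287

p̄ = Σdᵢ / (k·n) = 395 / (13 × 500) = 0.06077
LCL = p̄ − 3·√(p̄(1−p̄)/n) = 0.06077 − 3 × 0.01068 = 0.02872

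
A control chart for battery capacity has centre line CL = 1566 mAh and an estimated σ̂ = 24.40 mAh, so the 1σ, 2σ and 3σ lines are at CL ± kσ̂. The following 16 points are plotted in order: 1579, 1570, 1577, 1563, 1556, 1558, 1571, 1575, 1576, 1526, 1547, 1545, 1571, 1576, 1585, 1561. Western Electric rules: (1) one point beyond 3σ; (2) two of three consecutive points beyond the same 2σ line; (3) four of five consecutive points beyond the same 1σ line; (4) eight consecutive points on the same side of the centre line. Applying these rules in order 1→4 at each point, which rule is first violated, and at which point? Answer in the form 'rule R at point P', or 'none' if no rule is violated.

none

Zone of each point (C = within 1σ̂, B = 1σ̂–2σ̂, A = 2σ̂–3σ̂, * = beyond 3σ̂; sign = side of CL): 1:+C, 2:+C, 3:+C, 4:-C, 5:-C, 6:-C, 7:+C, 8:+C, 9:+C, 10:-B, 11:-C, 12:-C, 13:+C, 14:+C, 15:+C, 16:-C
No rule fires across all 16 points.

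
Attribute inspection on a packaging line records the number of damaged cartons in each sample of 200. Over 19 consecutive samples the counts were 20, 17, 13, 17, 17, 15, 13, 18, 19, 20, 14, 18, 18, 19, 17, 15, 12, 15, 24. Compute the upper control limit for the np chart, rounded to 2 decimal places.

28.69

p̄ = Σdᵢ / (k·n) = 321 / (19 × 200) = 0.08447
UCL = np̄ + 3·√(np̄(1−p̄)) = 16.8947 + 3 × √(16.8947×0.91553) = 16.8947 + 3 × 3.9329 = 28.6934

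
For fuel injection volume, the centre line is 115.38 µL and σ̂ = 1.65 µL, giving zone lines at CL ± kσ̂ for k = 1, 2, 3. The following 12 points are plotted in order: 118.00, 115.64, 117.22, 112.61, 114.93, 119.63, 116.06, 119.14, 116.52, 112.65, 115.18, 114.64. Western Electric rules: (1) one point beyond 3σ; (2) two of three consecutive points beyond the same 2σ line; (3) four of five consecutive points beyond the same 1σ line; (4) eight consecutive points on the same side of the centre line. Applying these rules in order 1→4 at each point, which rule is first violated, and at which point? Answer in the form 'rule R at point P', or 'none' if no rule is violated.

rule 2 at point 8

Zone of each point (C = within 1σ̂, B = 1σ̂–2σ̂, A = 2σ̂–3σ̂, * = beyond 3σ̂; sign = side of CL): 1:+B, 2:+C, 3:+B, 4:-B, 5:-C, 6:+A, 7:+C, 8:+A, 9:+C, 10:-B, 11:-C, 12:-C
Rule 2 (two of three consecutive points beyond the same 2σ limit) is satisfied at point 8.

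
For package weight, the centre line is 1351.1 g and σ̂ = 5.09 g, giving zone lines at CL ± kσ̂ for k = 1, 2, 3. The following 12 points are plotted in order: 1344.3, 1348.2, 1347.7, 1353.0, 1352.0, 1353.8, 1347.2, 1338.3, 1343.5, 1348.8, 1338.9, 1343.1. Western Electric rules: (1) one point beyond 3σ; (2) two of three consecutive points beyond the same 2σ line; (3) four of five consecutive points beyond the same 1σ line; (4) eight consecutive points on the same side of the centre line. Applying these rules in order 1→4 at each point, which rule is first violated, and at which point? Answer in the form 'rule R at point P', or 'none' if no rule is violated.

rule 3 at point 12

Zone of each point (C = within 1σ̂, B = 1σ̂–2σ̂, A = 2σ̂–3σ̂, * = beyond 3σ̂; sign = side of CL): 1:-B, 2:-C, 3:-C, 4:+C, 5:+C, 6:+C, 7:-C, 8:-A, 9:-B, 10:-C, 11:-A, 12:-B
Rule 3 (four of five consecutive points beyond the same 1σ limit) is satisfied at point 12.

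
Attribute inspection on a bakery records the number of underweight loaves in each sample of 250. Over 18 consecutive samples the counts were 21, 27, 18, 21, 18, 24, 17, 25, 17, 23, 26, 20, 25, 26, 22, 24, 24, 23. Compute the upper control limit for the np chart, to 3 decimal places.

35.792

p̄ = Σdᵢ / (k·n) = 401 / (18 × 250) = 0.08911
UCL = np̄ + 3·√(np̄(1−p̄)) = 22.2778 + 3 × √(22.2778×0.91089) = 22.2778 + 3 × 4.5047 = 35.7920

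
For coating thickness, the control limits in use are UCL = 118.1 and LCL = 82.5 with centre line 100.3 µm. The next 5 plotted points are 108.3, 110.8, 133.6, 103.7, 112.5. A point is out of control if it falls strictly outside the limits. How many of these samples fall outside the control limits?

1

Compare each point to [82.5, 118.1]: sample 3 = 133.6 > UCL.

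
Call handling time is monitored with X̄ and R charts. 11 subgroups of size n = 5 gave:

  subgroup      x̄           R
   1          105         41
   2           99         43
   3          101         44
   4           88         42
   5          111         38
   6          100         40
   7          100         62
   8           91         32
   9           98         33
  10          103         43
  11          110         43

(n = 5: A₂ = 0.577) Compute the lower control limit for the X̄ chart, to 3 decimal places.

76.364

X̄̄ = (105 + 99 + 101 + 88 + 111 + 100 + 100 + 91 + 98 + 103 + 110) / 11 = 1106.0000 / 11 = 100.5455
R̄ = (41 + 43 + 44 + 42 + 38 + 40 + 62 + 32 + 33 + 43 + 43) / 11 = 461.0000 / 11 = 41.9091
LCL = X̄̄ − A₂·R̄ = 100.5455 − 0.577 × 41.9091 = 76.3639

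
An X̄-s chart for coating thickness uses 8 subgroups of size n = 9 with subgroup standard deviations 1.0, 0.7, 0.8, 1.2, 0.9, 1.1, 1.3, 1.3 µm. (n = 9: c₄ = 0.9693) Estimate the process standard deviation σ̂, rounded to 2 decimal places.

1.07

s̄ = (1.0 + 0.7 + 0.8 + 1.2 + 0.9 + 1.1 + 1.3 + 1.3) / 8 = 1.0375
σ̂ = s̄ / c₄ = 1.0375 / 0.9693 = 1.0704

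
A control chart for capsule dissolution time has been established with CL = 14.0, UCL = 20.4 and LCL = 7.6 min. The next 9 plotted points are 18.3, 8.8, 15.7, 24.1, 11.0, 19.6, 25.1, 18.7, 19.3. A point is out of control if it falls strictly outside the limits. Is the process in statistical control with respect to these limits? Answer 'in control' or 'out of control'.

Compare each point to [7.6, 20.4]: sample 4 = 24.1 > UCL; sample 7 = 25.1 > UCL.

out of control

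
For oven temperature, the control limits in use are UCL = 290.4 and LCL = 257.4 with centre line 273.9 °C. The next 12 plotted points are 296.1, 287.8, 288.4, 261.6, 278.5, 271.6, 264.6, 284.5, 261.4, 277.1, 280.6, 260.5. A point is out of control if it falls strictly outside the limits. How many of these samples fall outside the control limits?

Compare each point to [257.4, 290.4]: sample 1 = 296.1 > UCL.

1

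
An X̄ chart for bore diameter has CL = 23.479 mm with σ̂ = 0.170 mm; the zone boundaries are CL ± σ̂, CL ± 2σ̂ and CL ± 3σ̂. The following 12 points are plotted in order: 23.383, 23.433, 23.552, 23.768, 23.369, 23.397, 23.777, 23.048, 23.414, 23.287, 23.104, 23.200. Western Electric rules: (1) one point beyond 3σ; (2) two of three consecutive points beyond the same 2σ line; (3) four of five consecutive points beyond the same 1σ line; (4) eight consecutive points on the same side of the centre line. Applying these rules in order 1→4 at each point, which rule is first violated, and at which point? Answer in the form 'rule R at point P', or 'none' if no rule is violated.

rule 3 at point 12

Zone of each point (C = within 1σ̂, B = 1σ̂–2σ̂, A = 2σ̂–3σ̂, * = beyond 3σ̂; sign = side of CL): 1:-C, 2:-C, 3:+C, 4:+B, 5:-C, 6:-C, 7:+B, 8:-A, 9:-C, 10:-B, 11:-A, 12:-B
Rule 3 (four of five consecutive points beyond the same 1σ limit) is satisfied at point 12.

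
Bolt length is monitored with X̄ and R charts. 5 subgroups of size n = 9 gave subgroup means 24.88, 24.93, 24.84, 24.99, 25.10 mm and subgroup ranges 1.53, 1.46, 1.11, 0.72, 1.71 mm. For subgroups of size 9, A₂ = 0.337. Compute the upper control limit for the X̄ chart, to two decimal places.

25.39

X̄̄ = (24.88 + 24.93 + 24.84 + 24.99 + 25.10) / 5 = 124.7400 / 5 = 24.9480
R̄ = (1.53 + 1.46 + 1.11 + 0.72 + 1.71) / 5 = 6.5300 / 5 = 1.3060
UCL = X̄̄ + A₂·R̄ = 24.9480 + 0.337 × 1.3060 = 25.3881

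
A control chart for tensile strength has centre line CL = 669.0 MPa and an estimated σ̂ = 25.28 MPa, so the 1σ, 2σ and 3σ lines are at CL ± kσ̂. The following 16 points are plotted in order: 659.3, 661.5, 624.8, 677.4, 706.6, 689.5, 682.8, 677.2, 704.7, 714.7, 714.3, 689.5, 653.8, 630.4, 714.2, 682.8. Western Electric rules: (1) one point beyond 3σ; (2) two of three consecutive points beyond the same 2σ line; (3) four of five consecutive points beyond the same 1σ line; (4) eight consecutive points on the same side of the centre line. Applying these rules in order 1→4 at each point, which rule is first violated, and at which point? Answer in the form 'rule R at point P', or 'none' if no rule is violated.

rule 4 at point 11

Zone of each point (C = within 1σ̂, B = 1σ̂–2σ̂, A = 2σ̂–3σ̂, * = beyond 3σ̂; sign = side of CL): 1:-C, 2:-C, 3:-B, 4:+C, 5:+B, 6:+C, 7:+C, 8:+C, 9:+B, 10:+B, 11:+B, 12:+C, 13:-C, 14:-B, 15:+B, 16:+C
Rule 4 (eight consecutive points on the same side of the centre line) is satisfied at point 11.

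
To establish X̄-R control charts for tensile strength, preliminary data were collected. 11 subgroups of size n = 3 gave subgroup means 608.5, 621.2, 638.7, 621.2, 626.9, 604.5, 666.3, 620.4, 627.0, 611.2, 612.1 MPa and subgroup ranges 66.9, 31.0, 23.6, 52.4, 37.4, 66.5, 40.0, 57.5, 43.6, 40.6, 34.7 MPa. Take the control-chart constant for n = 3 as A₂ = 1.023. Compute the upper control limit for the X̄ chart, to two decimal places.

669.42

X̄̄ = (608.5 + 621.2 + 638.7 + 621.2 + 626.9 + 604.5 + 666.3 + 620.4 + 627.0 + 611.2 + 612.1) / 11 = 6858.0000 / 11 = 623.4545
R̄ = (66.9 + 31.0 + 23.6 + 52.4 + 37.4 + 66.5 + 40.0 + 57.5 + 43.6 + 40.6 + 34.7) / 11 = 494.2000 / 11 = 44.9273
UCL = X̄̄ + A₂·R̄ = 623.4545 + 1.023 × 44.9273 = 669.4151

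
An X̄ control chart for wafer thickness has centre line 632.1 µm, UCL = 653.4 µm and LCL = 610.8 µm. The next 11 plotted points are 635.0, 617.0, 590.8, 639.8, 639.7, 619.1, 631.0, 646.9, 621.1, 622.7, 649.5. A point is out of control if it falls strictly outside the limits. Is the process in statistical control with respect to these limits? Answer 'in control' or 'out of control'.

out of control

Compare each point to [610.8, 653.4]: sample 3 = 590.8 < LCL.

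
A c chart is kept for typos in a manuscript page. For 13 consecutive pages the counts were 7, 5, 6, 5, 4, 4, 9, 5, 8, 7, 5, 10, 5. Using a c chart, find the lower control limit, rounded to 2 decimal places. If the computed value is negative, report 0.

0.00

c̄ = (7 + 5 + 6 + 5 + 4 + 4 + 9 + 5 + 8 + 7 + 5 + 10 + 5) / 13 = 80 / 13 = 6.1538
LCL = c̄ − 3√c̄ = 6.1538 − 3 × 2.4807 = -1.2882 → 0 (cannot be negative)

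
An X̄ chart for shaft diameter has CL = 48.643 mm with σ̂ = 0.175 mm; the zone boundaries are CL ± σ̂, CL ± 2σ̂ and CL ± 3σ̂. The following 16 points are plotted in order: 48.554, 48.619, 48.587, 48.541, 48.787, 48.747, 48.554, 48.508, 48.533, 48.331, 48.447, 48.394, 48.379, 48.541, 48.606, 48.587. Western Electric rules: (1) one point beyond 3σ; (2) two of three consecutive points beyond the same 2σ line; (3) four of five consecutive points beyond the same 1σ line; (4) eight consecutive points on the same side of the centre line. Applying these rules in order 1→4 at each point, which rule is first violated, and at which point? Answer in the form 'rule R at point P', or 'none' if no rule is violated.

Zone of each point (C = within 1σ̂, B = 1σ̂–2σ̂, A = 2σ̂–3σ̂, * = beyond 3σ̂; sign = side of CL): 1:-C, 2:-C, 3:-C, 4:-C, 5:+C, 6:+C, 7:-C, 8:-C, 9:-C, 10:-B, 11:-B, 12:-B, 13:-B, 14:-C, 15:-C, 16:-C
Rule 3 (four of five consecutive points beyond the same 1σ limit) is satisfied at point 13.

rule 3 at point 13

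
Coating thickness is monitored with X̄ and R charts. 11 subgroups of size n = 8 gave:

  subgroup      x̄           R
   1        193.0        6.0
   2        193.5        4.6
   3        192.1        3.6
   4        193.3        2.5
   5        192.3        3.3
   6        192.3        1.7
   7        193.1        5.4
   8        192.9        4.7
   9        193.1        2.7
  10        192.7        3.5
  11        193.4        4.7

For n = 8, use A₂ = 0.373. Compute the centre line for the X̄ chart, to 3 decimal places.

192.882

X̄̄ = (193.0 + 193.5 + 192.1 + 193.3 + 192.3 + 192.3 + 193.1 + 192.9 + 193.1 + 192.7 + 193.4) / 11 = 2121.7000 / 11 = 192.8818
CL = X̄̄ = 192.8818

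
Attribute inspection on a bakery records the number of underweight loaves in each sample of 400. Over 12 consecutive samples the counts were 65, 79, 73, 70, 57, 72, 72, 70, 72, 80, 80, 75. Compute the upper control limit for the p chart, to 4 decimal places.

0.2379

p̄ = Σdᵢ / (k·n) = 865 / (12 × 400) = 0.18021
UCL = p̄ + 3·√(p̄(1−p̄)/n) = 0.18021 + 3 × √(0.18021×0.81979/400) = 0.18021 + 3 × 0.01922 = 0.23786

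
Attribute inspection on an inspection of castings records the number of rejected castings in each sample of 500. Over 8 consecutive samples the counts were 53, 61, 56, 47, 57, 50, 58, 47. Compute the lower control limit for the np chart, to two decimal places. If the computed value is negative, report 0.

p̄ = Σdᵢ / (k·n) = 429 / (8 × 500) = 0.10725
LCL = np̄ − 3·√(np̄(1−p̄)) = 53.6250 − 3 × 6.9191 = 32.8677

32.87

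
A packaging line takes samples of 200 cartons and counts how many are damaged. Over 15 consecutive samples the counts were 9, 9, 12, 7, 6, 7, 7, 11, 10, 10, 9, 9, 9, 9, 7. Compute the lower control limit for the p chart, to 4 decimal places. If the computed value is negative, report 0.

p̄ = Σdᵢ / (k·n) = 131 / (15 × 200) = 0.04367
LCL = p̄ − 3·√(p̄(1−p̄)/n) = 0.04367 − 3 × 0.01445 = 0.00032

0.0003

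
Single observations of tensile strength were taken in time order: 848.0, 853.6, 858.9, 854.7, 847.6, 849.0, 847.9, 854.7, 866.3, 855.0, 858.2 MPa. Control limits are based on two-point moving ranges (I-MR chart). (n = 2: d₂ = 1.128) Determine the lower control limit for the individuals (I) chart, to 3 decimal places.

X̄ = (848.0 + 853.6 + 858.9 + 854.7 + 847.6 + 849.0 + 847.9 + 854.7 + 866.3 + 855.0 + 858.2) / 11 = 853.9909
Moving ranges: 5.6, 5.3, 4.2, 7.1, 1.4, 1.1, 6.8, 11.6, 11.3, 3.2; M̄R̄ = 57.6000 / 10 = 5.7600
LCL = X̄ − 3·M̄R̄/d₂ = 853.9909 − 3 × 5.7600 / 1.128 = 838.6718

838.672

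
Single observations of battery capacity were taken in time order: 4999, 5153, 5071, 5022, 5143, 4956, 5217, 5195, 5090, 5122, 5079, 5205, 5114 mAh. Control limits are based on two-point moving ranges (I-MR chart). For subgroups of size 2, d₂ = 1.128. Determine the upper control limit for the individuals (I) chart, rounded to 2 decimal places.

X̄ = (4999 + 5153 + 5071 + 5022 + 5143 + 4956 + 5217 + 5195 + 5090 + 5122 + 5079 + 5205 + 5114) / 13 = 5105.0769
Moving ranges: 154, 82, 49, 121, 187, 261, 22, 105, 32, 43, 126, 91; M̄R̄ = 1273.0000 / 12 = 106.0833
UCL = X̄ + 3·M̄R̄/d₂ = 5105.0769 + 3 × 106.0833 / 1.128 = 5387.2134

5387.21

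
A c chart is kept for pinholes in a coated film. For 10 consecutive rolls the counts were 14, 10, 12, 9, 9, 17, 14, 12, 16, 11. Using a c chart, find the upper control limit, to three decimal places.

22.964

c̄ = (14 + 10 + 12 + 9 + 9 + 17 + 14 + 12 + 16 + 11) / 10 = 124 / 10 = 12.4000
UCL = c̄ + 3√c̄ = 12.4000 + 3 × √12.4000 = 12.4000 + 3 × 3.5214 = 22.9641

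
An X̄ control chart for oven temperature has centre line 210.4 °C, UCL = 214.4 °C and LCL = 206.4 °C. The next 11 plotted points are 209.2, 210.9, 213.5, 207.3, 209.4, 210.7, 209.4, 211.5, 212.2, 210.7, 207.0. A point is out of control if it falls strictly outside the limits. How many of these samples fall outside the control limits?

All 11 points lie within [206.4, 214.4].

0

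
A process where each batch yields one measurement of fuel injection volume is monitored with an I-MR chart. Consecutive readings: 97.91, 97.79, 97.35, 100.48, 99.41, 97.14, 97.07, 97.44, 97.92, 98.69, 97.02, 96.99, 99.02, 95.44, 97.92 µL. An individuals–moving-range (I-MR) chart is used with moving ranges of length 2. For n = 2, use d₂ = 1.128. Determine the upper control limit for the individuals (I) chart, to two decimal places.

101.36

X̄ = (97.91 + 97.79 + 97.35 + 100.48 + 99.41 + 97.14 + 97.07 + 97.44 + 97.92 + 98.69 + 97.02 + 96.99 + 99.02 + 95.44 + 97.92) / 15 = 97.8393
Moving ranges: 0.12, 0.44, 3.13, 1.07, 2.27, 0.07, 0.37, 0.48, 0.77, 1.67, 0.03, 2.03, 3.58, 2.48; M̄R̄ = 18.5100 / 14 = 1.3221
UCL = X̄ + 3·M̄R̄/d₂ = 97.8393 + 3 × 1.3221 / 1.128 = 101.3557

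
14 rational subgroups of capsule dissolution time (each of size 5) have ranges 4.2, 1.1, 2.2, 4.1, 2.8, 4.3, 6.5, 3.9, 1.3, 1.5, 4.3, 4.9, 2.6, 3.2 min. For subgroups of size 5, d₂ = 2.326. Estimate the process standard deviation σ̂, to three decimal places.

R̄ = (4.2 + 1.1 + 2.2 + 4.1 + 2.8 + 4.3 + 6.5 + 3.9 + 1.3 + 1.5 + 4.3 + 4.9 + 2.6 + 3.2) / 14 = 3.3500
σ̂ = R̄ / d₂ = 3.3500 / 2.326 = 1.4402

1.440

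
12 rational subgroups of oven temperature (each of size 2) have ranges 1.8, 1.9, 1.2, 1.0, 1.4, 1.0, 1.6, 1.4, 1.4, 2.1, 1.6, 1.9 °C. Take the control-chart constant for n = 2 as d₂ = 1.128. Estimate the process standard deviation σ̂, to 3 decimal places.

R̄ = (1.8 + 1.9 + 1.2 + 1.0 + 1.4 + 1.0 + 1.6 + 1.4 + 1.4 + 2.1 + 1.6 + 1.9) / 12 = 1.5250
σ̂ = R̄ / d₂ = 1.5250 / 1.128 = 1.3520

1.352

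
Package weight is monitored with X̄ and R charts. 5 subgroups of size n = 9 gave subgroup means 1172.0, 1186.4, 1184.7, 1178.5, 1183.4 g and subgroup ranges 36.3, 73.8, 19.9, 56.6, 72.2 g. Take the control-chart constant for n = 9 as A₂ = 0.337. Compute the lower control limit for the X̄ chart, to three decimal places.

1163.557

X̄̄ = (1172.0 + 1186.4 + 1184.7 + 1178.5 + 1183.4) / 5 = 5905.0000 / 5 = 1181.0000
R̄ = (36.3 + 73.8 + 19.9 + 56.6 + 72.2) / 5 = 258.8000 / 5 = 51.7600
LCL = X̄̄ − A₂·R̄ = 1181.0000 − 0.337 × 51.7600 = 1163.5569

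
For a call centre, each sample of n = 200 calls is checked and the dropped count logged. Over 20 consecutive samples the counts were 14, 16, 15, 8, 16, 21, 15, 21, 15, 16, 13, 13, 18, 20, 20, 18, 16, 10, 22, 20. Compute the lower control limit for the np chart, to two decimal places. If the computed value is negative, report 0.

p̄ = Σdᵢ / (k·n) = 327 / (20 × 200) = 0.08175
LCL = np̄ − 3·√(np̄(1−p̄)) = 16.3500 − 3 × 3.8747 = 4.7259

4.73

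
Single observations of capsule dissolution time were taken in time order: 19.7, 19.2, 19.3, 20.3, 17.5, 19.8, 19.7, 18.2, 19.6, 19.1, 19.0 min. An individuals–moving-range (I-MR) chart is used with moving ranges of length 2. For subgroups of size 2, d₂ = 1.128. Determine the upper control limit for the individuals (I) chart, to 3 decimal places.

21.958

X̄ = (19.7 + 19.2 + 19.3 + 20.3 + 17.5 + 19.8 + 19.7 + 18.2 + 19.6 + 19.1 + 19.0) / 11 = 19.2182
Moving ranges: 0.5, 0.1, 1.0, 2.8, 2.3, 0.1, 1.5, 1.4, 0.5, 0.1; M̄R̄ = 10.3000 / 10 = 1.0300
UCL = X̄ + 3·M̄R̄/d₂ = 19.2182 + 3 × 1.0300 / 1.128 = 21.9575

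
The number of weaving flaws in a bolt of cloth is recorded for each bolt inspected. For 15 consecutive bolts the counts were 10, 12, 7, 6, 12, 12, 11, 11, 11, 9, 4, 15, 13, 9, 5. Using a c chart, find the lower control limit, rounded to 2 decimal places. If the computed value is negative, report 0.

c̄ = (10 + 12 + 7 + 6 + 12 + 12 + 11 + 11 + 11 + 9 + 4 + 15 + 13 + 9 + 5) / 15 = 147 / 15 = 9.8000
LCL = c̄ − 3√c̄ = 9.8000 − 3 × 3.1305 = 0.4085

0.41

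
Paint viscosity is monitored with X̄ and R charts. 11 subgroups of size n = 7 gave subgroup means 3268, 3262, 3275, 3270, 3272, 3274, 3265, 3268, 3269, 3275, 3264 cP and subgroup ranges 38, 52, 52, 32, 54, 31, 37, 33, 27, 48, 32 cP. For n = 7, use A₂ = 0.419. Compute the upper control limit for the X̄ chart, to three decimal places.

3285.880

X̄̄ = (3268 + 3262 + 3275 + 3270 + 3272 + 3274 + 3265 + 3268 + 3269 + 3275 + 3264) / 11 = 35962.0000 / 11 = 3269.2727
R̄ = (38 + 52 + 52 + 32 + 54 + 31 + 37 + 33 + 27 + 48 + 32) / 11 = 436.0000 / 11 = 39.6364
UCL = X̄̄ + A₂·R̄ = 3269.2727 + 0.419 × 39.6364 = 3285.8804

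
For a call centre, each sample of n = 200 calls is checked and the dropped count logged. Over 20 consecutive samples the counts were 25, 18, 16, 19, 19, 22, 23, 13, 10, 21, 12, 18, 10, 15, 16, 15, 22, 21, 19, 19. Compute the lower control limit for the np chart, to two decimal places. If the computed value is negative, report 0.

p̄ = Σdᵢ / (k·n) = 353 / (20 × 200) = 0.08825
LCL = np̄ − 3·√(np̄(1−p̄)) = 17.6500 − 3 × 4.0115 = 5.6154

5.62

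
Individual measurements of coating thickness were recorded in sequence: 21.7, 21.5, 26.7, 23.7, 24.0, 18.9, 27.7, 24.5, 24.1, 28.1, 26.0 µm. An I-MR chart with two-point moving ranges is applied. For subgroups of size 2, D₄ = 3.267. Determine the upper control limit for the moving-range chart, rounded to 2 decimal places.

10.55

Moving ranges: 0.2, 5.2, 3.0, 0.3, 5.1, 8.8, 3.2, 0.4, 4.0, 2.1; M̄R̄ = 32.3000 / 10 = 3.2300
UCL_MR = D₄·M̄R̄ = 3.267 × 3.2300 = 10.5524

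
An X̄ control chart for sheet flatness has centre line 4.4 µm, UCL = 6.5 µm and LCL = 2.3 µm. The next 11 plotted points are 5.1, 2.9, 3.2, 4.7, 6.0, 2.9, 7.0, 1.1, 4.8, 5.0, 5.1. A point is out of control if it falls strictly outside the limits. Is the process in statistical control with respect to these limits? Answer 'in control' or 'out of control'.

Compare each point to [2.3, 6.5]: sample 7 = 7.0 > UCL; sample 8 = 1.1 < LCL.

out of control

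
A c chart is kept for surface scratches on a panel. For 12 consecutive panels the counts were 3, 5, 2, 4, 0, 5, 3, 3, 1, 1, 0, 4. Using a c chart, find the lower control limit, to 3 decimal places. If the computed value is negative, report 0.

0.000

c̄ = (3 + 5 + 2 + 4 + 0 + 5 + 3 + 3 + 1 + 1 + 0 + 4) / 12 = 31 / 12 = 2.5833
LCL = c̄ − 3√c̄ = 2.5833 − 3 × 1.6073 = -2.2385 → 0 (cannot be negative)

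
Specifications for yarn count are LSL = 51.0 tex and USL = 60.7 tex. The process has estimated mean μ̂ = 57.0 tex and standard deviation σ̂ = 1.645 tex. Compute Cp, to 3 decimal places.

0.983

Cp = (USL − LSL) / (6σ̂) = (60.7 − 51.0) / (6 × 1.645) = 9.7000 / 9.8700 = 0.9828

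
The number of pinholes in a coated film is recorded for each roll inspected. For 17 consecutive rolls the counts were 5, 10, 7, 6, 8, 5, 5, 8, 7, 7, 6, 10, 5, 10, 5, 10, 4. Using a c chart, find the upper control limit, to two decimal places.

c̄ = (5 + 10 + 7 + 6 + 8 + 5 + 5 + 8 + 7 + 7 + 6 + 10 + 5 + 10 + 5 + 10 + 4) / 17 = 118 / 17 = 6.9412
UCL = c̄ + 3√c̄ = 6.9412 + 3 × √6.9412 = 6.9412 + 3 × 2.6346 = 14.8450

14.85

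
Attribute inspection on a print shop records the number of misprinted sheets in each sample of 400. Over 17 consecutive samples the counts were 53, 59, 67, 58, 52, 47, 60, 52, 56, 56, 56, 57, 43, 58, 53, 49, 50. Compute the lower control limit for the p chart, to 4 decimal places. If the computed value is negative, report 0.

0.0847

p̄ = Σdᵢ / (k·n) = 926 / (17 × 400) = 0.13618
LCL = p̄ − 3·√(p̄(1−p̄)/n) = 0.13618 − 3 × 0.01715 = 0.08473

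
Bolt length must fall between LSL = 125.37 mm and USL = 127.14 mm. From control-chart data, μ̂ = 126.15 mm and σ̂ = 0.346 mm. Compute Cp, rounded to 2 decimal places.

Cp = (USL − LSL) / (6σ̂) = (127.14 − 125.37) / (6 × 0.346) = 1.7700 / 2.0760 = 0.8526

0.85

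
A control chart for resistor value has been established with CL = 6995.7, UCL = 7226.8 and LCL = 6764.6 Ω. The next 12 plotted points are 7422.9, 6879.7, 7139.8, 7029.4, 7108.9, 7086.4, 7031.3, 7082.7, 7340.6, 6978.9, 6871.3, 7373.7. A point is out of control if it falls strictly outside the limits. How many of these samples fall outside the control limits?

3

Compare each point to [6764.6, 7226.8]: sample 1 = 7422.9 > UCL; sample 9 = 7340.6 > UCL; sample 12 = 7373.7 > UCL.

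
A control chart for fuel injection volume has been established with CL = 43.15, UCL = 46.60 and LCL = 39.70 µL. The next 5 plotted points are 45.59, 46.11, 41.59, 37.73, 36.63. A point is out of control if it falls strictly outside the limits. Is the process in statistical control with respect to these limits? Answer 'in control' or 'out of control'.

out of control

Compare each point to [39.70, 46.60]: sample 4 = 37.73 < LCL; sample 5 = 36.63 < LCL.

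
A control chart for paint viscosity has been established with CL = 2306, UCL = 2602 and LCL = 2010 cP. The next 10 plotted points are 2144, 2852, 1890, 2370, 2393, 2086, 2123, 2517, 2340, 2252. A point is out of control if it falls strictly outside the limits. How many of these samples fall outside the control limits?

Compare each point to [2010, 2602]: sample 2 = 2852 > UCL; sample 3 = 1890 < LCL.

2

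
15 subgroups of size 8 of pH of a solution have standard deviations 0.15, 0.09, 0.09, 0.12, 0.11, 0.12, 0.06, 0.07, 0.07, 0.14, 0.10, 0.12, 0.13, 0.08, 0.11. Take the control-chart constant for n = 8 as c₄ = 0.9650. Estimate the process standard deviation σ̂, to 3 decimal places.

0.108

s̄ = (0.15 + 0.09 + 0.09 + 0.12 + 0.11 + 0.12 + 0.06 + 0.07 + 0.07 + 0.14 + 0.10 + 0.12 + 0.13 + 0.08 + 0.11) / 15 = 0.1040
σ̂ = s̄ / c₄ = 0.1040 / 0.9650 = 0.1078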